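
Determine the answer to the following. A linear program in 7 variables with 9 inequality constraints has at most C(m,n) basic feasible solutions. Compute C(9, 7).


Each vertex corresponds to some choice of n active constraints out of m, so the number of vertices is at most C(m, n) = m! / (n!(m-n)!).
m = 9, n = 7
Numerator: 9 * 8 * 7 * 6 * 5 * 4 * 3
Denominator: 7! = 5040
C(9, 7) = 36


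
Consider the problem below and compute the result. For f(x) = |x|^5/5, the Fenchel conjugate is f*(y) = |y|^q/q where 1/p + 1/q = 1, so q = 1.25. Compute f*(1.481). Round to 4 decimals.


The conjugate exponent q satisfies 1/p + 1/q = 1.
p = 5, so q = 5/(5 - 1) = 1.25
|y|^q = 1.481^1.25 = 1.6338
f*(1.481) = 1.6338 / 1.25 = 1.307


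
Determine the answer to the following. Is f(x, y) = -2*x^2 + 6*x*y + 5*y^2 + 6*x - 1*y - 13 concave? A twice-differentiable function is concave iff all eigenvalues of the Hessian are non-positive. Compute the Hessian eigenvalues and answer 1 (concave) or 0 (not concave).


The Hessian of f(x,y) = -2*x^2 + 6*x*y + 5*y^2 + 6*x - 1*y - 13 is:
H = [[-4, 6], [6, 10]]
Trace = -4 + 10 = 6
Determinant = -4*10 - (6)^2 = -76
Discriminant = (6)^2 - 4*-76 = 340.0
Eigenvalues: lambda_1 = -6.2195, lambda_2 = 12.2195
The function is not concave.

0


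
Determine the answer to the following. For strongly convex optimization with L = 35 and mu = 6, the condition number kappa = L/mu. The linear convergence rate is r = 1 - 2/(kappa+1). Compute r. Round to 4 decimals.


Step 1: Compute the condition number.
kappa = L/mu = 35/6 = 5.8333
Step 2: Compute the convergence rate.
r = 1 - 2/(kappa + 1) = 1 - 2*mu/(L + mu) = (L - mu)/(L + mu) = 29/41 = 0.7073


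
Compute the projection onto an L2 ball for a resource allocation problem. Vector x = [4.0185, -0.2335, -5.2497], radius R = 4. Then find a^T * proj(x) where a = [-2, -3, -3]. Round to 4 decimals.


Step 1: Compute ||x|| (intermediates to 6 decimals).
||x|| = sqrt(4.0185^2 + (-0.2335)^2 + (-5.2497)^2) = 6.615302
Step 2: Project.
Since ||x|| > R, scale = R/||x|| = 4/6.615302 = 0.604659, proj(x) = scale * x
proj(x) = [2.429822, -0.141188, -3.174278]
Step 3: Dot product.
a^T * proj(x) = -2*2.429822 - 3*(-0.141188) - 3*(-3.174278) = 5.0868


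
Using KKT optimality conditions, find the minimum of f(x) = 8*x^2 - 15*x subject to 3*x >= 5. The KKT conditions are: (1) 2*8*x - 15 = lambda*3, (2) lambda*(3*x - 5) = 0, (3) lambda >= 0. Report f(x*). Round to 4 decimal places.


Step 1: Try lambda = 0 (constraint inactive).
x_unc = 15/(2*8) = 0.9375
Check: 3*0.9375 = 2.8125 < 5 -- violated!
Step 2: Constraint must be active: 3*x = 5
x* = 5/3 = 1.6667 (rounded; the exact value 5/3 is used below)
lambda = (2*8*(5/3) - 15)/3 = 3.8889
Step 3: Compute optimal value.
f(x*) = 8*(5/3)^2 - 15*(5/3) = -2.7778


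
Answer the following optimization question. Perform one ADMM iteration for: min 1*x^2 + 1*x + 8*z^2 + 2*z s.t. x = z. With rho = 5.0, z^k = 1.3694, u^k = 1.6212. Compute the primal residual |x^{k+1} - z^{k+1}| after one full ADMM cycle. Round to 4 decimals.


ADMM iteration with rho = 5.0, z^k = 1.3694, u^k = 1.6212
Step 1: x-update.
Minimize 1*x^2 + 1*x + (5.0/2)*(x - 1.3694 + 1.6212)^2
FOC: (2*1 + 5.0)*x = -1 + 5.0*(1.3694 - 1.6212)
x^{k+1} = -0.3227
Step 2: z-update.
Minimize 8*z^2 + 2*z + (5.0/2)*(-0.3227 - z + 1.6212)^2
FOC: (2*8 + 5.0)*z = -2 + 5.0*(-0.3227 + 1.6212)
z^{k+1} = 0.2139
Step 3: u-update.
u^{k+1} = 1.6212 - 0.3227 - 0.2139 = 1.0846
Step 4: Primal residual = |-0.3227 - 0.2139| = 0.5366


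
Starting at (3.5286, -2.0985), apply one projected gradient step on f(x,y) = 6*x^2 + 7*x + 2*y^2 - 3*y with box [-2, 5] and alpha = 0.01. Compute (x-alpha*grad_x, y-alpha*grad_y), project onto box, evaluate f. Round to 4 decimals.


Step 1: Compute gradient at (3.5286, -2.0985).
grad_x = 2*6*3.5286 + 7 = 49.3432
grad_y = 2*2*-2.0985 - 3 = -11.394
Step 2: Gradient step.
x_raw = 3.5286 - 0.01*49.3432 = 3.0352
y_raw = -2.0985 - 0.01*-11.394 = -1.9846
Step 3: Project onto [-2, 5].
x_proj = clip(3.0352) = 3.0352
y_proj = clip(-1.9846) = -1.9846
Step 4: Evaluate f.
f(3.0352, -1.9846) = 90.3503


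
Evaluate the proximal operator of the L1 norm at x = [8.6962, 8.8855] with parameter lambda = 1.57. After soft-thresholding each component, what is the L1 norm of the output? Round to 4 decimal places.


Soft-thresholding with lambda = 1.57:
prox(8.6962) = sign(8.6962)*max(|8.6962| - 1.57, 0) = 7.1262
prox(8.8855) = sign(8.8855)*max(|8.8855| - 1.57, 0) = 7.3155
prox(x) = [7.1262, 7.3155]
||prox(x)||_1 = 7.1262 + 7.3155 = 14.4417


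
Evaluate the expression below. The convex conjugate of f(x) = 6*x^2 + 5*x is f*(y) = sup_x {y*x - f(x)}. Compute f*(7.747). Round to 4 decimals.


f*(y) = sup_x {y*x - a*x^2 - b*x} = sup_x {(y-b)*x - a*x^2}
FOC: (y - b) - 2a*x = 0 => x* = (y - b)/(2a)
x* = (7.747 - 5)/(2*6) = 0.2289
f*(7.747) = (y-b)^2/(4a) = (7.747 - 5)^2/(4*6)
= 7.546/24 = 0.3144


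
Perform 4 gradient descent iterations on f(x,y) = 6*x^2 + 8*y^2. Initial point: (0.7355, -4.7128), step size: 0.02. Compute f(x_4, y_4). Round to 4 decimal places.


Gradient descent on f(x,y) = 6*x^2 + 8*y^2.
Starting point: (0.7355, -4.7128), alpha = 0.02
Step 1: grad_x = 2*6*0.7355 = 8.826, grad_y = 2*8*-4.7128 = -75.4048
  x_1 = 0.7355 - 0.02*8.826 = 0.559
  y_1 = -4.7128 - 0.02*-75.4048 = -3.2047
Step 2: grad_x = 2*6*0.559 = 6.7078, grad_y = 2*8*-3.2047 = -51.2753
  x_2 = 0.559 - 0.02*6.7078 = 0.4248
  y_2 = -3.2047 - 0.02*-51.2753 = -2.1792
Step 3: grad_x = 2*6*0.4248 = 5.0979, grad_y = 2*8*-2.1792 = -34.8672
  x_3 = 0.4248 - 0.02*5.0979 = 0.3229
  y_3 = -2.1792 - 0.02*-34.8672 = -1.4819
Step 4: grad_x = 2*6*0.3229 = 3.8744, grad_y = 2*8*-1.4819 = -23.7097
  x_4 = 0.3229 - 0.02*3.8744 = 0.2454
  y_4 = -1.4819 - 0.02*-23.7097 = -1.0077
f(0.2454, -1.0077) = 6*0.2454^2 + 8*(-1.0077)^2 = 8.4843


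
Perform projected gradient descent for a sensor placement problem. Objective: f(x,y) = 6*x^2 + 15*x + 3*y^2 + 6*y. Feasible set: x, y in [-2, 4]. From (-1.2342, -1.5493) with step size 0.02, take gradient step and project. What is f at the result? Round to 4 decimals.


Step 1: Compute gradient at (-1.2342, -1.5493).
grad_x = 2*6*-1.2342 + 15 = 0.1896
grad_y = 2*3*-1.5493 + 6 = -3.2958
Step 2: Gradient step.
x_raw = -1.2342 - 0.02*0.1896 = -1.238
y_raw = -1.5493 - 0.02*-3.2958 = -1.4834
Step 3: Project onto [-2, 4].
x_proj = clip(-1.238) = -1.238
y_proj = clip(-1.4834) = -1.4834
Step 4: Evaluate f.
f(-1.238, -1.4834) = -11.6732


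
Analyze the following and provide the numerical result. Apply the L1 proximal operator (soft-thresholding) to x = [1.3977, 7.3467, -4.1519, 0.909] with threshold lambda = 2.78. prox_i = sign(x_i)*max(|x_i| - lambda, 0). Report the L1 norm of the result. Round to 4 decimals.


Soft-thresholding with lambda = 2.78:
prox(1.3977) = sign(1.3977)*max(|1.3977| - 2.78, 0) = 0.0
prox(7.3467) = sign(7.3467)*max(|7.3467| - 2.78, 0) = 4.5667
prox(-4.1519) = sign(-4.1519)*max(|-4.1519| - 2.78, 0) = -1.3719
prox(0.909) = sign(0.909)*max(|0.909| - 2.78, 0) = 0.0
prox(x) = [0.0, 4.5667, -1.3719, 0.0]
||prox(x)||_1 = 0.0 + 4.5667 + 1.3719 + 0.0 = 5.9386


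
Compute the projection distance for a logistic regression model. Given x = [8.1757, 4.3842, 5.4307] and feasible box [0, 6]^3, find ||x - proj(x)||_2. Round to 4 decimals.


Project each component onto [0, 6].
clip(8.1757) = 6.0, clip(4.3842) = 4.3842, clip(5.4307) = 5.4307
Projection = [6.0, 4.3842, 5.4307]
Squared diffs: [4.7337, 0.0, 0.0]
Distance = sqrt(4.7337) = 2.1757


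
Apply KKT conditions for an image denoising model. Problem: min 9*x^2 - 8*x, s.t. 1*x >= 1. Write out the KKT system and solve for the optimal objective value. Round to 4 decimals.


Step 1: Try lambda = 0 (constraint inactive).
x_unc = 8/(2*9) = 0.4444
Check: 1*0.4444 = 0.4444 < 1 -- violated!
Step 2: Constraint must be active: 1*x = 1
x* = 1/1 = 1.0
lambda = (2*9*1.0 - 8)/1 = 10.0
Step 3: Compute optimal value.
f(x*) = 9*1.0^2 - 8*1.0 = 1.0


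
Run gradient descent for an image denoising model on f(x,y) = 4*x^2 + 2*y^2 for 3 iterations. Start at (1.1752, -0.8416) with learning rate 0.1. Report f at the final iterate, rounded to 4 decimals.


Gradient descent on f(x,y) = 4*x^2 + 2*y^2.
Starting point: (1.1752, -0.8416), alpha = 0.1
Step 1: grad_x = 2*4*1.1752 = 9.4016, grad_y = 2*2*-0.8416 = -3.3664
  x_1 = 1.1752 - 0.1*9.4016 = 0.235
  y_1 = -0.8416 - 0.1*-3.3664 = -0.505
Step 2: grad_x = 2*4*0.235 = 1.8803, grad_y = 2*2*-0.505 = -2.0198
  x_2 = 0.235 - 0.1*1.8803 = 0.047
  y_2 = -0.505 - 0.1*-2.0198 = -0.303
Step 3: grad_x = 2*4*0.047 = 0.3761, grad_y = 2*2*-0.303 = -1.2119
  x_3 = 0.047 - 0.1*0.3761 = 0.0094
  y_3 = -0.303 - 0.1*-1.2119 = -0.1818
f(0.0094, -0.1818) = 4*0.0094^2 + 2*(-0.1818)^2 = 0.0664


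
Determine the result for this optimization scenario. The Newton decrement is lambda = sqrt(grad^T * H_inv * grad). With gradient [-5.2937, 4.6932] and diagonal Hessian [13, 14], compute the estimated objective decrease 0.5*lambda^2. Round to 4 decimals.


Step 1: H is diagonal, so H^(-1) * g = [-0.4072, 0.3352].
Step 2: g^T H^(-1) g = sum_i g_i^2 / H_ii
  = (-5.2937)^2/13 + (4.6932)^2/14
  = 2.1556 + 1.5733 = 3.7289
Step 3: Objective decrease = 0.5 * g^T H^(-1) g = 1.8645


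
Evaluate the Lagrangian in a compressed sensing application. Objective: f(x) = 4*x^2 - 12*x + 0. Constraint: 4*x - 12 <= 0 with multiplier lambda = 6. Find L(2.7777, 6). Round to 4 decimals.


Step 1: Evaluate f(x).
f(2.7777) = 4*2.7777^2 - 12*2.7777 + 0 = -2.4699
Step 2: Evaluate g(x).
g(2.7777) = 4*2.7777 - 12 = -0.8892
Step 3: Compute Lagrangian.
L = -2.4699 + 6*-0.8892 = -7.8051


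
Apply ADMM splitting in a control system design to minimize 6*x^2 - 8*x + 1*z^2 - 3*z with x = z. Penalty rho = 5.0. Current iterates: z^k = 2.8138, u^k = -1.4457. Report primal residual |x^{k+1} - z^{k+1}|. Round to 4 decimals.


ADMM iteration with rho = 5.0, z^k = 2.8138, u^k = -1.4457
Step 1: x-update.
Minimize 6*x^2 - 8*x + (5.0/2)*(x - 2.8138 - 1.4457)^2
FOC: (2*6 + 5.0)*x = 8 + 5.0*(2.8138 + 1.4457)
x^{k+1} = 1.7234
Step 2: z-update.
Minimize 1*z^2 - 3*z + (5.0/2)*(1.7234 - z - 1.4457)^2
FOC: (2*1 + 5.0)*z = 3 + 5.0*(1.7234 - 1.4457)
z^{k+1} = 0.6269
Step 3: u-update.
u^{k+1} = -1.4457 + 1.7234 - 0.6269 = -0.3492
Step 4: Primal residual = |1.7234 - 0.6269| = 1.0965


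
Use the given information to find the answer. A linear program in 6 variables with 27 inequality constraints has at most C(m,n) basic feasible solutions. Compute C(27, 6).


Each vertex corresponds to some choice of n active constraints out of m, so the number of vertices is at most C(m, n) = m! / (n!(m-n)!).
m = 27, n = 6
Numerator: 27 * 26 * 25 * 24 * 23 * 22
Denominator: 6! = 720
C(27, 6) = 296010


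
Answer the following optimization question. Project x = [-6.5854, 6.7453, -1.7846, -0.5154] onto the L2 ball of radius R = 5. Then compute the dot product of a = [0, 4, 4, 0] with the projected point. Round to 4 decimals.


Step 1: Compute ||x|| (intermediates to 6 decimals).
||x|| = sqrt((-6.5854)^2 + 6.7453^2 + (-1.7846)^2 + (-0.5154)^2) = 9.608174
Step 2: Project.
Since ||x|| > R, scale = R/||x|| = 5/9.608174 = 0.52039, proj(x) = scale * x
proj(x) = [-3.426976, 3.510187, -0.928688, -0.268209]
Step 3: Dot product.
a^T * proj(x) = 0*(-3.426976) + 4*3.510187 + 4*(-0.928688) + 0*(-0.268209) = 10.326


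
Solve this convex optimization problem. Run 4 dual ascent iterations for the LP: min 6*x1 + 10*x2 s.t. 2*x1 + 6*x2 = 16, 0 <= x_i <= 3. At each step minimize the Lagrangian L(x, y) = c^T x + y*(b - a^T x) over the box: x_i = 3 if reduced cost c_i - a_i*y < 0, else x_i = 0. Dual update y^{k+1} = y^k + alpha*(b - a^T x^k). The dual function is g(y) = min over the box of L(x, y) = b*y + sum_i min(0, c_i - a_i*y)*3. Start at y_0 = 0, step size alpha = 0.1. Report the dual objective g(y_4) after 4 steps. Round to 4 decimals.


Dual ascent for LP: min 6*x1 + 10*x2, 2*x1 + 6*x2 = 16, 0 <= x_i <= 3
Step 1: y^k = 0.0, reduced costs: (6.0, 10.0)
  x^k = (0.0, 0.0), subgradient = b - a^T x = 16.0
  y^{k+1} = 0.0 + 0.1*16.0 = 1.6
Step 2: y^k = 1.6, reduced costs: (2.8, 0.4)
  x^k = (0.0, 0.0), subgradient = b - a^T x = 16.0
  y^{k+1} = 1.6 + 0.1*16.0 = 3.2
Step 3: y^k = 3.2, reduced costs: (-0.4, -9.2)
  x^k = (3.0, 3.0), subgradient = b - a^T x = -8.0
  y^{k+1} = 3.2 + 0.1*-8.0 = 2.4
Step 4: y^k = 2.4, reduced costs: (1.2, -4.4)
  x^k = (0.0, 3.0), subgradient = b - a^T x = -2.0
  y^{k+1} = 2.4 + 0.1*-2.0 = 2.2
Dual objective at y_4 = 2.2: reduced costs (1.6, -3.2), box minimizer x = (0.0, 3.0)
g(y_4) = b*y + (c1 - a1*y)*x1 + (c2 - a2*y)*x2 = 16*2.2 + 1.6*0.0 + (-3.2)*3.0 = 35.2 + 0.0 - 9.6 = 25.6


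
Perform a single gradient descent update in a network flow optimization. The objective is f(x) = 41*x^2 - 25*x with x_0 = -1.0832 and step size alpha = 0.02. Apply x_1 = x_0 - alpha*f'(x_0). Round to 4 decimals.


We compute the gradient at x_0 and apply the update.
f'(x) = 82*x - 25
f'(-1.0832) = 82*-1.0832 - 25 = -113.8224
x_1 = -1.0832 - 0.02*-113.8224 = 1.1932


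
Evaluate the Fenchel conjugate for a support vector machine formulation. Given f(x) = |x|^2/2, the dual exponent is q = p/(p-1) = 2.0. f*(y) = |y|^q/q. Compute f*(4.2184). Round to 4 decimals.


The conjugate exponent q satisfies 1/p + 1/q = 1.
p = 2, so q = 2/(2 - 1) = 2.0
|y|^q = 4.2184^2.0 = 17.7949
f*(4.2184) = 17.7949 / 2.0 = 8.8974


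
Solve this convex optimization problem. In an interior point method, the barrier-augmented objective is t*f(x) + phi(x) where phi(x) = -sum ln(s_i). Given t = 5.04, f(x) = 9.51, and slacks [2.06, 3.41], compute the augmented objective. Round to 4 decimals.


Step 1: Compute log-barrier.
ln values: [0.7227, 1.2267]
phi = -(0.7227 + 1.2267) = -1.9494
Step 2: Compute augmented objective.
t*f(x) = 5.04*9.51 = 47.9304
Total = 47.9304 - 1.9494 = 45.981


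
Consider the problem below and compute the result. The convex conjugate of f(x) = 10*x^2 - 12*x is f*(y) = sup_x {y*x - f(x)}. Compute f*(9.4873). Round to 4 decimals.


f*(y) = sup_x {y*x - a*x^2 - b*x} = sup_x {(y-b)*x - a*x^2}
FOC: (y - b) - 2a*x = 0 => x* = (y - b)/(2a)
x* = (9.4873 + 12)/(2*10) = 1.0744
f*(9.4873) = (y-b)^2/(4a) = (9.4873 + 12)^2/(4*10)
= 461.7041/40 = 11.5426


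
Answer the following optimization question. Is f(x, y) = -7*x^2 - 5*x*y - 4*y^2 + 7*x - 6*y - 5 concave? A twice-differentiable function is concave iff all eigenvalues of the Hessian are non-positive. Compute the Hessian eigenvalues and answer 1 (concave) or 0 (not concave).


The Hessian of f(x,y) = -7*x^2 - 5*x*y - 4*y^2 + 7*x - 6*y - 5 is:
H = [[-14, -5], [-5, -8]]
Trace = -14 - 8 = -22
Determinant = -14*-8 - (-5)^2 = 87
Discriminant = (-22)^2 - 4*87 = 136.0
Eigenvalues: lambda_1 = -16.831, lambda_2 = -5.169
The function is concave.

1


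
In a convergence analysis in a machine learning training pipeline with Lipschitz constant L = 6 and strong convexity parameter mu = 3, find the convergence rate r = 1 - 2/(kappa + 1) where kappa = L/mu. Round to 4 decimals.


Step 1: Compute the condition number.
kappa = L/mu = 6/3 = 2.0
Step 2: Compute the convergence rate.
r = 1 - 2/(kappa + 1) = 1 - 2*mu/(L + mu) = (L - mu)/(L + mu) = 3/9 = 0.3333


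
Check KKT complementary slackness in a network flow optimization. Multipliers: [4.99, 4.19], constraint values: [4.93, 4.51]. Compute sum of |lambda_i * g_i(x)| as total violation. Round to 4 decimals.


KKT complementary slackness check:
lambda_1 * g_1 = 4.99 * 4.93 = 24.6007
lambda_2 * g_2 = 4.19 * 4.51 = 18.8969
Total violation = 24.6007 + 18.8969 = 43.4976


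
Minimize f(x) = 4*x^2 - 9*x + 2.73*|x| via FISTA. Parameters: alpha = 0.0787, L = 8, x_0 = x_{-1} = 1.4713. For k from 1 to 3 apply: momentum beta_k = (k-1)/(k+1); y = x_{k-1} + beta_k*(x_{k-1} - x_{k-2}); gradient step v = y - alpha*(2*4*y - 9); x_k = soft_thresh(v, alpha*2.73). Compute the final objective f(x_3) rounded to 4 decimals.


FISTA on f(x) = 4*x^2 - 9*x + 2.73*|x|
L = 8, alpha = 0.0787
Iteration 1: beta = 0.0, y = 1.4713 + 0.0*(1.4713 - 1.4713) = 1.4713
  grad(y) = 2.7704, v = y - alpha*grad = 1.2533
  prox(v) = soft_thresh(1.2533, 0.2149) = 1.0384
Iteration 2: beta = 0.3333, y = 1.0384 + 0.3333*(1.0384 - 1.4713) = 0.8941
  grad(y) = -1.847, v = y - alpha*grad = 1.0395
  prox(v) = soft_thresh(1.0395, 0.2149) = 0.8246
Iteration 3: beta = 0.5, y = 0.8246 + 0.5*(0.8246 - 1.0384) = 0.7177
  grad(y) = -3.2581, v = y - alpha*grad = 0.9742
  prox(v) = soft_thresh(0.9742, 0.2149) = 0.7593
f(x_3) = 4*0.7593^2 - 9*0.7593 + 2.73*|0.7593| = -2.4547


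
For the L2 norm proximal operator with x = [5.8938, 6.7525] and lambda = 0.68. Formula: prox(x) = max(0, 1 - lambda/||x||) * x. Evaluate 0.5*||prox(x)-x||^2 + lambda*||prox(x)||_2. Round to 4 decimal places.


Step 1: Compute ||x||.
||x|| = 8.9629
Step 2: Compute scaling factor.
scale = max(0, 1 - 0.68/8.9629) = 0.9241
Step 3: prox(x) = [5.4466, 6.2402]
||prox(x)|| = 8.2829
Step 4: Proximal objective.
0.5*||prox-x||^2 = 0.2312
lambda*||prox|| = 5.6324
Total = 5.8636


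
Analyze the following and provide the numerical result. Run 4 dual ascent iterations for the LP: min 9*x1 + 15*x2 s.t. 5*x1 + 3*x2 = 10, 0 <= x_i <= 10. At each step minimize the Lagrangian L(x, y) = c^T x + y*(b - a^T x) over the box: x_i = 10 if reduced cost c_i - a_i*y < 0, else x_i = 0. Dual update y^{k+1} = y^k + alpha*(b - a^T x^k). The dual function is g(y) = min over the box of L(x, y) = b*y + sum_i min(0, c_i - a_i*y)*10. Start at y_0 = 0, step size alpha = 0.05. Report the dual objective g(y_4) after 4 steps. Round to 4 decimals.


Dual ascent for LP: min 9*x1 + 15*x2, 5*x1 + 3*x2 = 10, 0 <= x_i <= 10
Step 1: y^k = 0.0, reduced costs: (9.0, 15.0)
  x^k = (0.0, 0.0), subgradient = b - a^T x = 10.0
  y^{k+1} = 0.0 + 0.05*10.0 = 0.5
Step 2: y^k = 0.5, reduced costs: (6.5, 13.5)
  x^k = (0.0, 0.0), subgradient = b - a^T x = 10.0
  y^{k+1} = 0.5 + 0.05*10.0 = 1.0
Step 3: y^k = 1.0, reduced costs: (4.0, 12.0)
  x^k = (0.0, 0.0), subgradient = b - a^T x = 10.0
  y^{k+1} = 1.0 + 0.05*10.0 = 1.5
Step 4: y^k = 1.5, reduced costs: (1.5, 10.5)
  x^k = (0.0, 0.0), subgradient = b - a^T x = 10.0
  y^{k+1} = 1.5 + 0.05*10.0 = 2.0
Dual objective at y_4 = 2.0: reduced costs (-1.0, 9.0), box minimizer x = (10.0, 0.0)
g(y_4) = b*y + (c1 - a1*y)*x1 + (c2 - a2*y)*x2 = 10*2.0 + (-1.0)*10.0 + 9.0*0.0 = 20.0 - 10.0 + 0.0 = 10.0


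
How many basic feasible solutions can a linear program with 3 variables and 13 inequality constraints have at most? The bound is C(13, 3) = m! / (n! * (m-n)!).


Each vertex corresponds to some choice of n active constraints out of m, so the number of vertices is at most C(m, n) = m! / (n!(m-n)!).
m = 13, n = 3
Numerator: 13 * 12 * 11
Denominator: 3! = 6
C(13, 3) = 286


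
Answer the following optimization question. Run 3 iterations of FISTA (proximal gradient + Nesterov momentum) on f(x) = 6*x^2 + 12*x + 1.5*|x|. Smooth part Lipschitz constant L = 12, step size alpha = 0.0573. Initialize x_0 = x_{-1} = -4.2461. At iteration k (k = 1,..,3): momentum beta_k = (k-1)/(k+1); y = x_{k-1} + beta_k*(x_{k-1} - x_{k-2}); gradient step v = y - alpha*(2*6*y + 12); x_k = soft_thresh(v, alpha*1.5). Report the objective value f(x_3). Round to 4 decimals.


FISTA on f(x) = 6*x^2 + 12*x + 1.5*|x|
L = 12, alpha = 0.0573
Iteration 1: beta = 0.0, y = -4.2461 + 0.0*(-4.2461 + 4.2461) = -4.2461
  grad(y) = -38.9532, v = y - alpha*grad = -2.0141
  prox(v) = soft_thresh(-2.0141, 0.086) = -1.9281
Iteration 2: beta = 0.3333, y = -1.9281 + 0.3333*(-1.9281 + 4.2461) = -1.1555
  grad(y) = -1.8657, v = y - alpha*grad = -1.0486
  prox(v) = soft_thresh(-1.0486, 0.086) = -0.9626
Iteration 3: beta = 0.5, y = -0.9626 + 0.5*(-0.9626 + 1.9281) = -0.4799
  grad(y) = 6.2416, v = y - alpha*grad = -0.8375
  prox(v) = soft_thresh(-0.8375, 0.086) = -0.7516
f(x_3) = 6*(-0.7516)^2 + 12*(-0.7516) + 1.5*|-0.7516| = -4.5023


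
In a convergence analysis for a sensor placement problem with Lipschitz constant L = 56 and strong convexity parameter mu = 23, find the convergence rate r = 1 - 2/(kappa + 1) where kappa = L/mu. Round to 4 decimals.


Step 1: Compute the condition number.
kappa = L/mu = 56/23 = 2.4348
Step 2: Compute the convergence rate.
r = 1 - 2/(kappa + 1) = 1 - 2*mu/(L + mu) = (L - mu)/(L + mu) = 33/79 = 0.4177


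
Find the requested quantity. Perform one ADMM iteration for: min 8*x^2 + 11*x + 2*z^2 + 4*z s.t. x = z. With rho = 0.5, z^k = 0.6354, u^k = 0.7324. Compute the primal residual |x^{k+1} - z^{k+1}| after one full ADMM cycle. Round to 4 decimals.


ADMM iteration with rho = 0.5, z^k = 0.6354, u^k = 0.7324
Step 1: x-update.
Minimize 8*x^2 + 11*x + (0.5/2)*(x - 0.6354 + 0.7324)^2
FOC: (2*8 + 0.5)*x = -11 + 0.5*(0.6354 - 0.7324)
x^{k+1} = -0.6696
Step 2: z-update.
Minimize 2*z^2 + 4*z + (0.5/2)*(-0.6696 - z + 0.7324)^2
FOC: (2*2 + 0.5)*z = -4 + 0.5*(-0.6696 + 0.7324)
z^{k+1} = -0.8819
Step 3: u-update.
u^{k+1} = 0.7324 - 0.6696 + 0.8819 = 0.9447
Step 4: Primal residual = |-0.6696 + 0.8819| = 0.2123


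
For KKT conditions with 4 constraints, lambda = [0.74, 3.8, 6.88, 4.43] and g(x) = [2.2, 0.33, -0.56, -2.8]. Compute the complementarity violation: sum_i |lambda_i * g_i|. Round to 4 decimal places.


KKT complementary slackness check:
lambda_1 * g_1 = 0.74 * 2.2 = 1.628
lambda_2 * g_2 = 3.8 * 0.33 = 1.254
lambda_3 * g_3 = 6.88 * -0.56 = -3.8528
lambda_4 * g_4 = 4.43 * -2.8 = -12.404
Total violation = 1.628 + 1.254 + 3.8528 + 12.404 = 19.1388


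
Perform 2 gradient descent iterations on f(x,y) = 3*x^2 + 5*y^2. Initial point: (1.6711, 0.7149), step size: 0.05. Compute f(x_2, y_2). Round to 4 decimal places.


Gradient descent on f(x,y) = 3*x^2 + 5*y^2.
Starting point: (1.6711, 0.7149), alpha = 0.05
Step 1: grad_x = 2*3*1.6711 = 10.0266, grad_y = 2*5*0.7149 = 7.149
  x_1 = 1.6711 - 0.05*10.0266 = 1.1698
  y_1 = 0.7149 - 0.05*7.149 = 0.3575
Step 2: grad_x = 2*3*1.1698 = 7.0186, grad_y = 2*5*0.3575 = 3.5745
  x_2 = 1.1698 - 0.05*7.0186 = 0.8188
  y_2 = 0.3575 - 0.05*3.5745 = 0.1787
f(0.8188, 0.1787) = 3*0.8188^2 + 5*0.1787^2 = 2.1712


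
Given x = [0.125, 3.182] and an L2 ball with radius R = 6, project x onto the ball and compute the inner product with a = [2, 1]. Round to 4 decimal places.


Step 1: Compute ||x|| (intermediates to 6 decimals).
||x|| = sqrt(0.125^2 + 3.182^2) = 3.184454
Step 2: Project.
Since ||x|| <= R, proj = x (no scaling needed).
proj(x) = [0.125, 3.182]
Step 3: Dot product.
a^T * proj(x) = 2*0.125 + 1*3.182 = 3.432


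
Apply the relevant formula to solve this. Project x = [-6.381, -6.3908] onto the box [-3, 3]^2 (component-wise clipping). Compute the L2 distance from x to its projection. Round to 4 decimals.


Project each component onto [-3, 3].
clip(-6.381) = -3.0, clip(-6.3908) = -3.0
Projection = [-3.0, -3.0]
Squared diffs: [11.4312, 11.4975]
Distance = sqrt(22.9287) = 4.7884


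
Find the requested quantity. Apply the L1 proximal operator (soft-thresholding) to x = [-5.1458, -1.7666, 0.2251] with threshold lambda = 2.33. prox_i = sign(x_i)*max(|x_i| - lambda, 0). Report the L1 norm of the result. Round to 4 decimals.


Soft-thresholding with lambda = 2.33:
prox(-5.1458) = sign(-5.1458)*max(|-5.1458| - 2.33, 0) = -2.8158
prox(-1.7666) = sign(-1.7666)*max(|-1.7666| - 2.33, 0) = 0.0
prox(0.2251) = sign(0.2251)*max(|0.2251| - 2.33, 0) = 0.0
prox(x) = [-2.8158, 0.0, 0.0]
||prox(x)||_1 = 2.8158 + 0.0 + 0.0 = 2.8158


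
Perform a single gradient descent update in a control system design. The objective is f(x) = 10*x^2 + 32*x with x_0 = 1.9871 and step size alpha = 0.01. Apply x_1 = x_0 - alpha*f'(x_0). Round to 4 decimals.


We compute the gradient at x_0 and apply the update.
f'(x) = 20*x + 32
f'(1.9871) = 20*1.9871 + 32 = 71.742
x_1 = 1.9871 - 0.01*71.742 = 1.2697


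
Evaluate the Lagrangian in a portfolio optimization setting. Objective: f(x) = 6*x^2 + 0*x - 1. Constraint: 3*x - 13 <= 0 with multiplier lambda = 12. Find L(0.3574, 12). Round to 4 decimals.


Step 1: Evaluate f(x).
f(0.3574) = 6*0.3574^2 + 0*0.3574 - 1 = -0.2336
Step 2: Evaluate g(x).
g(0.3574) = 3*0.3574 - 13 = -11.9278
Step 3: Compute Lagrangian.
L = -0.2336 + 12*-11.9278 = -143.3672


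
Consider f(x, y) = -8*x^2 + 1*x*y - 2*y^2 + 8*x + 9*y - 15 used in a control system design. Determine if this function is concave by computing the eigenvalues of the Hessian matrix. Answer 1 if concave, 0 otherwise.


The Hessian of f(x,y) = -8*x^2 + 1*x*y - 2*y^2 + 8*x + 9*y - 15 is:
H = [[-16, 1], [1, -4]]
Trace = -16 - 4 = -20
Determinant = -16*-4 - (1)^2 = 63
Discriminant = (-20)^2 - 4*63 = 148.0
Eigenvalues: lambda_1 = -16.0828, lambda_2 = -3.9172
The function is concave.

1


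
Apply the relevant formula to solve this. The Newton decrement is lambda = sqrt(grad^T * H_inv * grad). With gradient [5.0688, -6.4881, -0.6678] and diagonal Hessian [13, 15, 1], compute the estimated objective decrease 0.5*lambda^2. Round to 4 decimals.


Step 1: H is diagonal, so H^(-1) * g = [0.3899, -0.4325, -0.6678].
Step 2: g^T H^(-1) g = sum_i g_i^2 / H_ii
  = (5.0688)^2/13 + (-6.4881)^2/15 + (-0.6678)^2/1
  = 1.9764 + 2.8064 + 0.446 = 5.2287
Step 3: Objective decrease = 0.5 * g^T H^(-1) g = 2.6143


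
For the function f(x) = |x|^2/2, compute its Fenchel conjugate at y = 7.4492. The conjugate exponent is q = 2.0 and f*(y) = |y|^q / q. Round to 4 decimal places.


The conjugate exponent q satisfies 1/p + 1/q = 1.
p = 2, so q = 2/(2 - 1) = 2.0
|y|^q = 7.4492^2.0 = 55.4906
f*(7.4492) = 55.4906 / 2.0 = 27.7453


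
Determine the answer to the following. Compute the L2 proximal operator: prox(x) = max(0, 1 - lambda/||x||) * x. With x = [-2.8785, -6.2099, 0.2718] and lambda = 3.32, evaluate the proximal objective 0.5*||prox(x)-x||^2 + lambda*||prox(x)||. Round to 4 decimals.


Step 1: Compute ||x||.
||x|| = 6.85
Step 2: Compute scaling factor.
scale = max(0, 1 - 3.32/6.85) = 0.5153
Step 3: prox(x) = [-1.4834, -3.2001, 0.1401]
||prox(x)|| = 3.53
Step 4: Proximal objective.
0.5*||prox-x||^2 = 5.5112
lambda*||prox|| = 11.7196
Total = 17.2308


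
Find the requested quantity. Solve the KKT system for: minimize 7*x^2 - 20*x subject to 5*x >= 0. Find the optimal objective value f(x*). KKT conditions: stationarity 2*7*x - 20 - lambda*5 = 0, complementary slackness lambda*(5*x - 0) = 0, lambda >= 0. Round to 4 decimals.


Step 1: Try lambda = 0 (constraint inactive).
Stationarity: 2*7*x - 20 = 0
x* = 20/(2*7) = 10/7 = 1.4286 (rounded; the exact value 10/7 is used below)
Check constraint: 5*1.4286 = 7.143 >= 0 -- satisfied.
Step 2: Compute optimal value.
f(x*) = 7*(10/7)^2 - 20*(10/7) = -14.2857


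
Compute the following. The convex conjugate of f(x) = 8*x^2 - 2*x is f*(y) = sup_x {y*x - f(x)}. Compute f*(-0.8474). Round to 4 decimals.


f*(y) = sup_x {y*x - a*x^2 - b*x} = sup_x {(y-b)*x - a*x^2}
FOC: (y - b) - 2a*x = 0 => x* = (y - b)/(2a)
x* = (-0.8474 + 2)/(2*8) = 0.072
f*(-0.8474) = (y-b)^2/(4a) = (-0.8474 + 2)^2/(4*8)
= 1.3285/32 = 0.0415


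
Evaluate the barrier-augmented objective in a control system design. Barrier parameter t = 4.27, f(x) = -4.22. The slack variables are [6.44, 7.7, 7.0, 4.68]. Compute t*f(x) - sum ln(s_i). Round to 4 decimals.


Step 1: Compute log-barrier.
ln values: [1.8625, 2.0412, 1.9459, 1.5433]
phi = -(1.8625 + 2.0412 + 1.9459 + 1.5433) = -7.393
Step 2: Compute augmented objective.
t*f(x) = 4.27*-4.22 = -18.0194
Total = -18.0194 - 7.393 = -25.4124


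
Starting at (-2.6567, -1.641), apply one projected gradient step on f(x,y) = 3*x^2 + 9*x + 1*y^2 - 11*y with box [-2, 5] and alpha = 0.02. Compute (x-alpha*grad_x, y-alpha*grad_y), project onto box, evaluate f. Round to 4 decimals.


Step 1: Compute gradient at (-2.6567, -1.641).
grad_x = 2*3*-2.6567 + 9 = -6.9402
grad_y = 2*1*-1.641 - 11 = -14.282
Step 2: Gradient step.
x_raw = -2.6567 - 0.02*-6.9402 = -2.5179
y_raw = -1.641 - 0.02*-14.282 = -1.3554
Step 3: Project onto [-2, 5].
x_proj = clip(-2.5179) = -2.0
y_proj = clip(-1.3554) = -1.3554
Step 4: Evaluate f.
f(-2.0, -1.3554) = 10.746


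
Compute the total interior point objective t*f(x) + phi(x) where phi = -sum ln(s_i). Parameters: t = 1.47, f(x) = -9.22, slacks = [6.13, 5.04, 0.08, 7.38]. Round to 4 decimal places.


Step 1: Compute log-barrier.
ln values: [1.8132, 1.6174, -2.5257, 1.9988]
phi = -(1.8132 + 1.6174 - 2.5257 + 1.9988) = -2.9036
Step 2: Compute augmented objective.
t*f(x) = 1.47*-9.22 = -13.5534
Total = -13.5534 - 2.9036 = -16.457


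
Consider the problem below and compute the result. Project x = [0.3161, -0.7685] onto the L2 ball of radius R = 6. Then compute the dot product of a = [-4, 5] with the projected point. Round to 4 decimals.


Step 1: Compute ||x|| (intermediates to 6 decimals).
||x|| = sqrt(0.3161^2 + (-0.7685)^2) = 0.83097
Step 2: Project.
Since ||x|| <= R, proj = x (no scaling needed).
proj(x) = [0.3161, -0.7685]
Step 3: Dot product.
a^T * proj(x) = -4*0.3161 + 5*(-0.7685) = -5.1069


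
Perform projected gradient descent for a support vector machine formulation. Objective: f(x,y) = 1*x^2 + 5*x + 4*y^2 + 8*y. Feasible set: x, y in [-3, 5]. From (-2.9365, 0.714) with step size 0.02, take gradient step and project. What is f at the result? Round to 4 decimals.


Step 1: Compute gradient at (-2.9365, 0.714).
grad_x = 2*1*-2.9365 + 5 = -0.873
grad_y = 2*4*0.714 + 8 = 13.712
Step 2: Gradient step.
x_raw = -2.9365 - 0.02*-0.873 = -2.919
y_raw = 0.714 - 0.02*13.712 = 0.4398
Step 3: Project onto [-3, 5].
x_proj = clip(-2.919) = -2.919
y_proj = clip(0.4398) = 0.4398
Step 4: Evaluate f.
f(-2.919, 0.4398) = -1.7828


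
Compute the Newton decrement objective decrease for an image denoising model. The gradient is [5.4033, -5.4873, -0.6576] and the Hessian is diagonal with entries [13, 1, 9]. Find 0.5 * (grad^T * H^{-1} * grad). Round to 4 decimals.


Step 1: H is diagonal, so H^(-1) * g = [0.4156, -5.4873, -0.0731].
Step 2: g^T H^(-1) g = sum_i g_i^2 / H_ii
  = (5.4033)^2/13 + (-5.4873)^2/1 + (-0.6576)^2/9
  = 2.2458 + 30.1105 + 0.048 = 32.4043
Step 3: Objective decrease = 0.5 * g^T H^(-1) g = 16.2022


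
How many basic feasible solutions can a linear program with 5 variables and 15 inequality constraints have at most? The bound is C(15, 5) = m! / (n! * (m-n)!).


Each vertex corresponds to some choice of n active constraints out of m, so the number of vertices is at most C(m, n) = m! / (n!(m-n)!).
m = 15, n = 5
Numerator: 15 * 14 * 13 * 12 * 11
Denominator: 5! = 120
C(15, 5) = 3003


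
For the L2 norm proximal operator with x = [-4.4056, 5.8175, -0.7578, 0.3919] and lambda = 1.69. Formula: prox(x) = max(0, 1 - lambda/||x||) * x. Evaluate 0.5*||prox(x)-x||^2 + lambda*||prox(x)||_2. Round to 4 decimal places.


Step 1: Compute ||x||.
||x|| = 7.3471
Step 2: Compute scaling factor.
scale = max(0, 1 - 1.69/7.3471) = 0.77
Step 3: prox(x) = [-3.3922, 4.4794, -0.5835, 0.3018]
||prox(x)|| = 5.6571
Step 4: Proximal objective.
0.5*||prox-x||^2 = 1.4281
lambda*||prox|| = 9.5605
Total = 10.9886


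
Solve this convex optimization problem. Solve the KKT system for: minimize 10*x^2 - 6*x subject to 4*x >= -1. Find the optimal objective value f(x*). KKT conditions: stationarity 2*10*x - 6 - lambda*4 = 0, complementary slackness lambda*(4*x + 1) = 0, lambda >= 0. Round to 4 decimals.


Step 1: Try lambda = 0 (constraint inactive).
Stationarity: 2*10*x - 6 = 0
x* = 6/(2*10) = 0.3
Check constraint: 4*0.3 = 1.2 >= -1 -- satisfied.
Step 2: Compute optimal value.
f(x*) = 10*0.3^2 - 6*0.3 = -0.9


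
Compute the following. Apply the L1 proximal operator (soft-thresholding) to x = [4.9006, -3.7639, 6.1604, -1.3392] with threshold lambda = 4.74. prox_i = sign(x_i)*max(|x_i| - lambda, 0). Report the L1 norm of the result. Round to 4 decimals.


Soft-thresholding with lambda = 4.74:
prox(4.9006) = sign(4.9006)*max(|4.9006| - 4.74, 0) = 0.1606
prox(-3.7639) = sign(-3.7639)*max(|-3.7639| - 4.74, 0) = 0.0
prox(6.1604) = sign(6.1604)*max(|6.1604| - 4.74, 0) = 1.4204
prox(-1.3392) = sign(-1.3392)*max(|-1.3392| - 4.74, 0) = 0.0
prox(x) = [0.1606, 0.0, 1.4204, 0.0]
||prox(x)||_1 = 0.1606 + 0.0 + 1.4204 + 0.0 = 1.581


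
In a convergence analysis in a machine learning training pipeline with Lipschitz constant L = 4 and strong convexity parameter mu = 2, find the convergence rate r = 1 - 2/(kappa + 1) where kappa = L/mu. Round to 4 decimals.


Step 1: Compute the condition number.
kappa = L/mu = 4/2 = 2.0
Step 2: Compute the convergence rate.
r = 1 - 2/(kappa + 1) = 1 - 2*mu/(L + mu) = (L - mu)/(L + mu) = 2/6 = 0.3333


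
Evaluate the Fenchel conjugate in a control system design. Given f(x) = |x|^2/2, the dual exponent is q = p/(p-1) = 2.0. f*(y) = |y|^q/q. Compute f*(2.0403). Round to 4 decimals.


The conjugate exponent q satisfies 1/p + 1/q = 1.
p = 2, so q = 2/(2 - 1) = 2.0
|y|^q = 2.0403^2.0 = 4.1628
f*(2.0403) = 4.1628 / 2.0 = 2.0814


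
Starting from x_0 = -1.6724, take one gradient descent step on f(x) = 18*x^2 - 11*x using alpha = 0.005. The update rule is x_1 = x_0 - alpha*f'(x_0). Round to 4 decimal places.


We compute the gradient at x_0 and apply the update.
f'(x) = 36*x - 11
f'(-1.6724) = 36*-1.6724 - 11 = -71.2064
x_1 = -1.6724 - 0.005*-71.2064 = -1.3164


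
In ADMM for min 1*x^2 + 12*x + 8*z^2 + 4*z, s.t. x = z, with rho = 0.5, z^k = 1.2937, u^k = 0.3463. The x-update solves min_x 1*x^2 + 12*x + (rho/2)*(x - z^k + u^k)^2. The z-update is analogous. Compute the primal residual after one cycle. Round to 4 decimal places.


ADMM iteration with rho = 0.5, z^k = 1.2937, u^k = 0.3463
Step 1: x-update.
Minimize 1*x^2 + 12*x + (0.5/2)*(x - 1.2937 + 0.3463)^2
FOC: (2*1 + 0.5)*x = -12 + 0.5*(1.2937 - 0.3463)
x^{k+1} = -4.6105
Step 2: z-update.
Minimize 8*z^2 + 4*z + (0.5/2)*(-4.6105 - z + 0.3463)^2
FOC: (2*8 + 0.5)*z = -4 + 0.5*(-4.6105 + 0.3463)
z^{k+1} = -0.3716
Step 3: u-update.
u^{k+1} = 0.3463 - 4.6105 + 0.3716 = -3.8926
Step 4: Primal residual = |-4.6105 + 0.3716| = 4.2389


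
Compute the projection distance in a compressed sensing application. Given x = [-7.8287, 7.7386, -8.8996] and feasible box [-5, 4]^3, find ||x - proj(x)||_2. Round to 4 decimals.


Project each component onto [-5, 4].
clip(-7.8287) = -5.0, clip(7.7386) = 4.0, clip(-8.8996) = -5.0
Projection = [-5.0, 4.0, -5.0]
Squared diffs: [8.0015, 13.9771, 15.2069]
Distance = sqrt(37.1855) = 6.098


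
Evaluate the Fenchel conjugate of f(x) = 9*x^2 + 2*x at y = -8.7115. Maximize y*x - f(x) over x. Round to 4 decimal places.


f*(y) = sup_x {y*x - a*x^2 - b*x} = sup_x {(y-b)*x - a*x^2}
FOC: (y - b) - 2a*x = 0 => x* = (y - b)/(2a)
x* = (-8.7115 - 2)/(2*9) = -0.5951
f*(-8.7115) = (y-b)^2/(4a) = (-8.7115 - 2)^2/(4*9)
= 114.7362/36 = 3.1871


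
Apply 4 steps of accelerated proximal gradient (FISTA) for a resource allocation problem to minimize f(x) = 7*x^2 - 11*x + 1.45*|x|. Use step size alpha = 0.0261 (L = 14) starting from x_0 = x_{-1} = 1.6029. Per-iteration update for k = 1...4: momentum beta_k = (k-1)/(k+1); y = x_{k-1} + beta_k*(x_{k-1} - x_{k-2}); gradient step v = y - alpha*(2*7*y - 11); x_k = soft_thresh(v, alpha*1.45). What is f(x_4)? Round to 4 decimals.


FISTA on f(x) = 7*x^2 - 11*x + 1.45*|x|
L = 14, alpha = 0.0261
Iteration 1: beta = 0.0, y = 1.6029 + 0.0*(1.6029 - 1.6029) = 1.6029
  grad(y) = 11.4406, v = y - alpha*grad = 1.3043
  prox(v) = soft_thresh(1.3043, 0.0378) = 1.2665
Iteration 2: beta = 0.3333, y = 1.2665 + 0.3333*(1.2665 - 1.6029) = 1.1543
  grad(y) = 5.1603, v = y - alpha*grad = 1.0196
  prox(v) = soft_thresh(1.0196, 0.0378) = 0.9818
Iteration 3: beta = 0.5, y = 0.9818 + 0.5*(0.9818 - 1.2665) = 0.8394
  grad(y) = 0.7522, v = y - alpha*grad = 0.8198
  prox(v) = soft_thresh(0.8198, 0.0378) = 0.782
Iteration 4: beta = 0.6, y = 0.782 + 0.6*(0.782 - 0.9818) = 0.6621
  grad(y) = -1.731, v = y - alpha*grad = 0.7073
  prox(v) = soft_thresh(0.7073, 0.0378) = 0.6694
f(x_4) = 7*0.6694^2 - 11*0.6694 + 1.45*|0.6694| = -3.2561


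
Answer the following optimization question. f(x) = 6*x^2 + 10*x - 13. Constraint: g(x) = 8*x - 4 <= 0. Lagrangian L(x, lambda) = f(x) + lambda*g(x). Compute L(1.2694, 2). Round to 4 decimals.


Step 1: Evaluate f(x).
f(1.2694) = 6*1.2694^2 + 10*1.2694 - 13 = 9.3623
Step 2: Evaluate g(x).
g(1.2694) = 8*1.2694 - 4 = 6.1552
Step 3: Compute Lagrangian.
L = 9.3623 + 2*6.1552 = 21.6727


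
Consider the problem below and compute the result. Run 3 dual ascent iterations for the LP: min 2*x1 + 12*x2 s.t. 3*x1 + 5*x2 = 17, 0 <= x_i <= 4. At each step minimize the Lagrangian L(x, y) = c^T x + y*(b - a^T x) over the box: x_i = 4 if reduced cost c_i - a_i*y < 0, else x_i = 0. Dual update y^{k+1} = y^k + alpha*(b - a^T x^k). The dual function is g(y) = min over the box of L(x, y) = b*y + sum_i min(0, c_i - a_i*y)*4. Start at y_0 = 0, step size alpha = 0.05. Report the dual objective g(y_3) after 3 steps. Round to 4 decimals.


Dual ascent for LP: min 2*x1 + 12*x2, 3*x1 + 5*x2 = 17, 0 <= x_i <= 4
Step 1: y^k = 0.0, reduced costs: (2.0, 12.0)
  x^k = (0.0, 0.0), subgradient = b - a^T x = 17.0
  y^{k+1} = 0.0 + 0.05*17.0 = 0.85
Step 2: y^k = 0.85, reduced costs: (-0.55, 7.75)
  x^k = (4.0, 0.0), subgradient = b - a^T x = 5.0
  y^{k+1} = 0.85 + 0.05*5.0 = 1.1
Step 3: y^k = 1.1, reduced costs: (-1.3, 6.5)
  x^k = (4.0, 0.0), subgradient = b - a^T x = 5.0
  y^{k+1} = 1.1 + 0.05*5.0 = 1.35
Dual objective at y_3 = 1.35: reduced costs (-2.05, 5.25), box minimizer x = (4.0, 0.0)
g(y_3) = b*y + (c1 - a1*y)*x1 + (c2 - a2*y)*x2 = 17*1.35 + (-2.05)*4.0 + 5.25*0.0 = 22.95 - 8.2 + 0.0 = 14.75


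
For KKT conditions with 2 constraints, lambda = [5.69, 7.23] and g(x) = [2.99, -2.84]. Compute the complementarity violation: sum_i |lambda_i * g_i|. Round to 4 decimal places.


KKT complementary slackness check:
lambda_1 * g_1 = 5.69 * 2.99 = 17.0131
lambda_2 * g_2 = 7.23 * -2.84 = -20.5332
Total violation = 17.0131 + 20.5332 = 37.5463


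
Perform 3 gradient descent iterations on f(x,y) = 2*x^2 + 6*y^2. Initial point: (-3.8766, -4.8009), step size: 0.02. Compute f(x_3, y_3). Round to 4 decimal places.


Gradient descent on f(x,y) = 2*x^2 + 6*y^2.
Starting point: (-3.8766, -4.8009), alpha = 0.02
Step 1: grad_x = 2*2*-3.8766 = -15.5064, grad_y = 2*6*-4.8009 = -57.6108
  x_1 = -3.8766 - 0.02*-15.5064 = -3.5665
  y_1 = -4.8009 - 0.02*-57.6108 = -3.6487
Step 2: grad_x = 2*2*-3.5665 = -14.2659, grad_y = 2*6*-3.6487 = -43.7842
  x_2 = -3.5665 - 0.02*-14.2659 = -3.2812
  y_2 = -3.6487 - 0.02*-43.7842 = -2.773
Step 3: grad_x = 2*2*-3.2812 = -13.1246, grad_y = 2*6*-2.773 = -33.276
  x_3 = -3.2812 - 0.02*-13.1246 = -3.0187
  y_3 = -2.773 - 0.02*-33.276 = -2.1075
f(-3.0187, -2.1075) = 2*(-3.0187)^2 + 6*(-2.1075)^2 = 44.8735


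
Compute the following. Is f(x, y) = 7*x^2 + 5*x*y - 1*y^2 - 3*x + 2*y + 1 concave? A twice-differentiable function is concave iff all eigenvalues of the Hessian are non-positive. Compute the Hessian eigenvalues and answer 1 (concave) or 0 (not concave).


The Hessian of f(x,y) = 7*x^2 + 5*x*y - 1*y^2 - 3*x + 2*y + 1 is:
H = [[14, 5], [5, -2]]
Trace = 14 - 2 = 12
Determinant = 14*-2 - (5)^2 = -53
Discriminant = (12)^2 - 4*-53 = 356.0
Eigenvalues: lambda_1 = -3.434, lambda_2 = 15.434
The function is not concave.

0


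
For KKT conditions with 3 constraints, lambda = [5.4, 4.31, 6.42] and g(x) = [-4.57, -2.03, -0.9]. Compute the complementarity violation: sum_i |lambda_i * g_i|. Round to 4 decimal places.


KKT complementary slackness check:
lambda_1 * g_1 = 5.4 * -4.57 = -24.678
lambda_2 * g_2 = 4.31 * -2.03 = -8.7493
lambda_3 * g_3 = 6.42 * -0.9 = -5.778
Total violation = 24.678 + 8.7493 + 5.778 = 39.2053


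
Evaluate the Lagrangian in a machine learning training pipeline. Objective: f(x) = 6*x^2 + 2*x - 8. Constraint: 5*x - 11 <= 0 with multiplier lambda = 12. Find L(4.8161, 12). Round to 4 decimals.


Step 1: Evaluate f(x).
f(4.8161) = 6*4.8161^2 + 2*4.8161 - 8 = 140.8011
Step 2: Evaluate g(x).
g(4.8161) = 5*4.8161 - 11 = 13.0805
Step 3: Compute Lagrangian.
L = 140.8011 + 12*13.0805 = 297.7671


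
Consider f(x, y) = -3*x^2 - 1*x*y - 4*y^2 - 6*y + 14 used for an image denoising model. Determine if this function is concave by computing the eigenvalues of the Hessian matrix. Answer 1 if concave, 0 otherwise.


The Hessian of f(x,y) = -3*x^2 - 1*x*y - 4*y^2 - 6*y + 14 is:
H = [[-6, -1], [-1, -8]]
Trace = -6 - 8 = -14
Determinant = -6*-8 - (-1)^2 = 47
Discriminant = (-14)^2 - 4*47 = 8.0
Eigenvalues: lambda_1 = -8.4142, lambda_2 = -5.5858
The function is concave.

1
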